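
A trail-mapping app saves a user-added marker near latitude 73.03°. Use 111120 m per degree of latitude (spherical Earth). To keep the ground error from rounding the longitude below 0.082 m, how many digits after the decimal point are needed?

At 73.03° one degree of longitude covers 111120 × cos 73.03° ≈ 111120 × 0.2919 ≈ 32432.7 m.
Rounding to N decimal places gives at most 0.5 × 10⁻ᴺ degrees of error, i.e. 0.5 × 10⁻ᴺ × 32432.7 m.
Need 0.5 × 32432.7 × 10⁻ᴺ ≤ 0.082 → 10⁻ᴺ ≤ 5.057e-06, so N ≥ 5.30.
N = 5 would give 0.162 m (too coarse); N = 6 gives 0.0162 m ≤ 0.082 m.

6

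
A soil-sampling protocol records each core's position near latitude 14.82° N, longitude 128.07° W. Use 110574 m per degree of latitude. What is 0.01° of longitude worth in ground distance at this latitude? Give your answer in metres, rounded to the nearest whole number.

1069 metres

At 14.82° a degree of longitude is 110574 × cos 14.82° ≈ 106896 m, so 0.01° corresponds to 1068.96 m.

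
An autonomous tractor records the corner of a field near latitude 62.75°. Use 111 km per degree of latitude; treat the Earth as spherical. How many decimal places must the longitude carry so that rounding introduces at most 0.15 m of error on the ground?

At 62.75° one degree of longitude covers 111000 × cos 62.75° ≈ 111000 × 0.4579 ≈ 50824 m.
With N decimal places the half-ulp bound is 0.5·10⁻ᴺ°, or 0.5·10⁻ᴺ × 50824 m on the ground.
Need 0.5 × 50824 × 10⁻ᴺ ≤ 0.15 → 10⁻ᴺ ≤ 5.903e-06, so N ≥ 5.23.
So 6 decimal places suffice (0.0254 m); 5 would allow up to 0.254 m.

6 decimal places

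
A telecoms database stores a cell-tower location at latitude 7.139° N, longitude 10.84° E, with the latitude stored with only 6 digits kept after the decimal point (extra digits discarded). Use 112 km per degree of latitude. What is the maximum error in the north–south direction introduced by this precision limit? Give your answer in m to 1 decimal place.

0.1 m

Truncating at 6 decimal places can drop up to a full unit in the last place, so the latitude may be off by as much as 1e-06°.
North–south distance: 1e-06° × 112000 m/° = 0.112 m.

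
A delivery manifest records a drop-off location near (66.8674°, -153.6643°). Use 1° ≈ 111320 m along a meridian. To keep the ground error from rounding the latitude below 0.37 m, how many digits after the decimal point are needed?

One degree of latitude covers 111320 m.
N decimal places → at most half a unit in the last place, 0.5 × 10⁻ᴺ° = 111320/2 × 10⁻ᴺ m.
Need 0.5 × 111320 × 10⁻ᴺ ≤ 0.37 → 10⁻ᴺ ≤ 6.648e-06, so N ≥ 5.18.
So 6 decimal places suffice (0.0557 m); 5 would allow up to 0.557 m.

6 decimal places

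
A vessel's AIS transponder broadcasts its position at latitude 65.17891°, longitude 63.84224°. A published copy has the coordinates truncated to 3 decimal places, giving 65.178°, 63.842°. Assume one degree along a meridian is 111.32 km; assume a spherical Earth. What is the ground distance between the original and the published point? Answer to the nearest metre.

Δlat = 65.17891 − 65.178 = +0.00091°; Δlon = 63.84224 − 63.842 = +0.00024°.
North–south shift: 0.00091 × 111320 = 101.301 m.
E–W at 65.178°: 0.00024° × 111320 × cos 65.178° = 0.00024 × 111320 × 0.4198 ≈ 11.2157 m.
Hypotenuse of the two orthogonal shifts: √(101.301² + 11.2157²) = 101.92 m.

102 metres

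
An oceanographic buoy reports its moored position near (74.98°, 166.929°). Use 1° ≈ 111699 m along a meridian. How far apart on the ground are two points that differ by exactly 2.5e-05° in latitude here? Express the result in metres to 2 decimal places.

2.79 metres

2.5e-05° × 111699 m/° = 2.79248 m.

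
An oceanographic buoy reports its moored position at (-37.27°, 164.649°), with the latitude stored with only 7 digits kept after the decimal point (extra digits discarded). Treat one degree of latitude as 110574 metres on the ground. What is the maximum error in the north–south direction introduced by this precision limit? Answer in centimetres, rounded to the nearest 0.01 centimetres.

Truncating at 7 decimal places can drop up to a full unit in the last place, so the latitude may be off by as much as 1e-07°.
So the N–S error is at most 1e-07 × 110574 = 0.0110574 m.
That is 0.0110574 m = 1.1057 cm.

1.11 centimetres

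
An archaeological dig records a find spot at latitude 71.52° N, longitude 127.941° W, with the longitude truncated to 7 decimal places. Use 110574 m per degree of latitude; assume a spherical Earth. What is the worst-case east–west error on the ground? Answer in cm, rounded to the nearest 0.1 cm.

0.4 cm

Truncating at 7 decimal places can drop up to a full unit in the last place, so the longitude may be off by as much as 1e-07°.
One degree of longitude at 71.52° is 110574 × cos 71.52° ≈ 110574 × 0.3170 = 35049 m.
East–west error: 1e-07° × 35049 m/° ≈ 0.0035049 m.
That is 0.0035049 m = 0.35049 cm.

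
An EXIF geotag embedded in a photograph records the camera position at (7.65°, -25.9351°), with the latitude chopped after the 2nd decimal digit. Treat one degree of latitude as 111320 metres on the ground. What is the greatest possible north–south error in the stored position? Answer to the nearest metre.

Truncating at 2 decimal places can drop up to a full unit in the last place, so the latitude may be off by as much as 0.01°.
Along the meridian that is 0.01° × 111320 m/° = 1113.2 m.

1113 metres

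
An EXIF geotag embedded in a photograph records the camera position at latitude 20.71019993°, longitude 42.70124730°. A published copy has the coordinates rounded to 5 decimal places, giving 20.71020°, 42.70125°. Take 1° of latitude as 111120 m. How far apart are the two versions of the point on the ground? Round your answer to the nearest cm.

28 cm

The latitude changed by -0.00000007° and the longitude by -0.00000270°.
North–south shift: -0.00000007 × 111120 = -0.0077784 m.
E–W at 20.7102°: -0.00000270° × 111120 × cos 20.7102° = -0.00000270 × 111120 × 0.9354 ≈ -0.280637 m.
Hypotenuse of the two orthogonal shifts: √(0.0077784² + 0.280637²) = 0.280745 m.
That is 0.280745 m = 28.074 cm.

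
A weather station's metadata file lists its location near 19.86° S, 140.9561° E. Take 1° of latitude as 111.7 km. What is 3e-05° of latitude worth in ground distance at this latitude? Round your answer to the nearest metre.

3 metres

3e-05° × 111700 m/° = 3.351 m.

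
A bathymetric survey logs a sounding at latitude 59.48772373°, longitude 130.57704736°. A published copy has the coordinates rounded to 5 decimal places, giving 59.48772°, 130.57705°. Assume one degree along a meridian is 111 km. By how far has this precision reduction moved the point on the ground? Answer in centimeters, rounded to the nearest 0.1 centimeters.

Δlat = 59.48772373 − 59.48772 = +0.00000373°; Δlon = 130.57704736 − 130.57705 = -0.00000264°.
North–south shift: 0.00000373 × 111000 = 0.41403 m.
East–west at this latitude: -0.00000264° × 111000 × cos 59.4877° ≈ -0.00000264 × 56357.3 = -0.148783 m.
Hypotenuse of the two orthogonal shifts: √(0.41403² + 0.148783²) = 0.439951 m.
That is 0.439951 m = 43.995 cm.

44.0 centimeters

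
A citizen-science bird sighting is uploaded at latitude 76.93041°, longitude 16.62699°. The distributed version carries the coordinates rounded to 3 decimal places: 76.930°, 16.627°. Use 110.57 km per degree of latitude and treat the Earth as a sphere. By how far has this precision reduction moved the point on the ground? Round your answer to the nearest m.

45 m

The latitude changed by +0.00041° and the longitude by -0.00001°.
North–south shift: 0.00041 × 110570 = 45.3337 m.
E–W at 76.93°: -0.00001° × 110570 × cos 76.93° = -0.00001 × 110570 × 0.2261 ≈ -0.250044 m.
Combined displacement = (45.3337² + 0.250044²)^½ ≈ 45.3344 m.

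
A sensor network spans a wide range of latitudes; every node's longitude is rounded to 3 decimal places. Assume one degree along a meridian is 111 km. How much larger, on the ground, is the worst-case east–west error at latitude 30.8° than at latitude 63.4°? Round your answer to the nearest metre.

23 metres

Rounding to 3 decimal places leaves the longitude within ±0.0005° of the true value.
At 30.8°: 0.0005° × 111000 × cos 30.8° = 0.0005 × 111000 × 0.8590 ≈ 47.672 m.
At 63.4°: 0.0005° × 111000 × cos 63.4° = 0.0005 × 111000 × 0.4478 ≈ 24.851 m.
Difference: 47.672 − 24.851 = 22.822 m.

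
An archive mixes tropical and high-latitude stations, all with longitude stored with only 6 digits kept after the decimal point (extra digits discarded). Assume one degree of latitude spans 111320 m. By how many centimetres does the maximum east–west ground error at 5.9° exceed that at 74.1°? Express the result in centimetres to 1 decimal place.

8.0 centimetres

Truncating at 6 decimal places can drop up to a full unit in the last place, so the longitude may be off by as much as 1e-06°.
At 5.9°: 1e-06° × 111320 × cos 5.9° = 1e-06 × 111320 × 0.9947 ≈ 0.11073 m.
Error at 74.1° = 1e-06° × 111320 × cos 74.1° ≈ 0.11132 × 0.2740 = 0.030497 m.
Difference: 0.11073 − 0.030497 = 0.080233 m.
That is 0.0802332 m = 8.0233 cm.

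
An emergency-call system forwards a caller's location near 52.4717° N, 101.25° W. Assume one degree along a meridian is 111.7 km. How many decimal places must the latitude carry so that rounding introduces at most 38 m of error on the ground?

4 decimal places

One degree of latitude covers 111700 m.
N decimal places → at most half a unit in the last place, 0.5 × 10⁻ᴺ° = 111700/2 × 10⁻ᴺ m.
Need 0.5 × 111700 × 10⁻ᴺ ≤ 38 → 10⁻ᴺ ≤ 6.804e-04, so N ≥ 3.17.
At 3 places the error can reach 55.9 m, but 4 places keeps it to 5.58 m.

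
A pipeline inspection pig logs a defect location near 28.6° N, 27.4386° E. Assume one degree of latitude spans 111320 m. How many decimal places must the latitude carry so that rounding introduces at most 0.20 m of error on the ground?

One degree of latitude covers 111320 m.
With N decimal places the half-ulp bound is 0.5·10⁻ᴺ°, or 0.5·10⁻ᴺ × 111320 m on the ground.
Setting 55660 × 10⁻ᴺ ≤ 0.20 gives 10ᴺ ≥ 2.783e+05, i.e. N ≥ 5.44.
At 5 places the error can reach 0.557 m, but 6 places keeps it to 0.0557 m.

6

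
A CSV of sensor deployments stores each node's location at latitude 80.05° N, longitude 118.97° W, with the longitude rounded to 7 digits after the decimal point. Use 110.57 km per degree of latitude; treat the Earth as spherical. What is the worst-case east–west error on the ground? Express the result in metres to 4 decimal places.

Rounding to 7 decimal places leaves the longitude within ±5e-08° of the true value.
One degree of longitude at 80.05° is 110570 × cos 80.05° ≈ 110570 × 0.1728 = 19105.2 m.
Maximum E–W displacement: 5e-08 × 19105.2 = 0.000955262 m.

0.0010 metres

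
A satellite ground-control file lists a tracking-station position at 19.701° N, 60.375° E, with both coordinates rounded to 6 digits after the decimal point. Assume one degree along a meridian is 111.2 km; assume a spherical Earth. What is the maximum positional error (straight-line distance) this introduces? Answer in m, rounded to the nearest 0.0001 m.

Rounding to 6 decimal places leaves each coordinate within ±5e-07° of the true value.
North–south component: 5e-07° × 111200 = 0.0556 m.
E–W at 19.701°: 5e-07° × 111200 × cos 19.701° = 5e-07 × 111200 × 0.9415 ≈ 0.0523454 m.
Combining orthogonally: (0.0556² + 0.0523454²)^½ ≈ 0.0763636 m.

0.0764 m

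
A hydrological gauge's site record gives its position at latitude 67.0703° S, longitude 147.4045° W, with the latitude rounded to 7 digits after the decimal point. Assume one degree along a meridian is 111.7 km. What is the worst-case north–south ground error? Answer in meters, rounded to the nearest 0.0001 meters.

0.0056 meters

Rounding to 7 decimal places leaves the latitude within ±5e-08° of the true value.
North–south distance: 5e-08° × 111700 m/° = 0.005585 m.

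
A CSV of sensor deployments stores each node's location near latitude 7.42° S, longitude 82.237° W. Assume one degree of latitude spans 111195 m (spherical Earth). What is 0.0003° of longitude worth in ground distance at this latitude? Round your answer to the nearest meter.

33 meters

One degree of longitude here spans 111195 × cos 7.42° = 111195 × 0.9916 ≈ 110264 m; 0.0003° of that is 33.0792 m.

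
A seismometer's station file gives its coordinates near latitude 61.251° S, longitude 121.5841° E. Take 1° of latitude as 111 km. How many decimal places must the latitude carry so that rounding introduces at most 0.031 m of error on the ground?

One degree of latitude covers 111000 m.
N decimal places → at most half a unit in the last place, 0.5 × 10⁻ᴺ° = 111000/2 × 10⁻ᴺ m.
Setting 55500 × 10⁻ᴺ ≤ 0.031 gives 10ᴺ ≥ 1.79e+06, i.e. N ≥ 6.25.
So 7 decimal places suffice (0.00555 m); 6 would allow up to 0.0555 m.

7 decimal places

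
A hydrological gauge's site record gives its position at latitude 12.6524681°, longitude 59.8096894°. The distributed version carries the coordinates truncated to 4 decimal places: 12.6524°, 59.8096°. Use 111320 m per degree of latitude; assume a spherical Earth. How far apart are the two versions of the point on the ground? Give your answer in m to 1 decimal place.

The latitude changed by +0.0000681° and the longitude by +0.0000894°.
N–S: 0.0000681° × 111320 m/° = 7.58089 m.
East–west at this latitude: 0.0000894° × 111320 × cos 12.6524° ≈ 0.0000894 × 108617 = 9.71034 m.
Distance: √(7.58089² + 9.71034²) ≈ 12.3191 m.

12.3 m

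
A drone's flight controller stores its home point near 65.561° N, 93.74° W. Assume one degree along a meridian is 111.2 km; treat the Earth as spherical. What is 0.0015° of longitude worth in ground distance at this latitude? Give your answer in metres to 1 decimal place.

69.0 metres

One degree of longitude here spans 111200 × cos 65.561° = 111200 × 0.4137 ≈ 46006.1 m; 0.0015° of that is 69.0092 m.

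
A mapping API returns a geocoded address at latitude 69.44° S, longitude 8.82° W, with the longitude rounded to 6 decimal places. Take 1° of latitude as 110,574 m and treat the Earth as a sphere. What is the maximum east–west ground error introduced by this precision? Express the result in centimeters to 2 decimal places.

1.94 centimeters

Rounding to 6 decimal places leaves the longitude within ±5e-07° of the true value.
Parallels shrink by cos φ, so at 69.44° a degree of longitude is 110574 × 0.3512 ≈ 38832.3 m.
Maximum E–W displacement: 5e-07 × 38832.3 = 0.0194161 m.
That is 0.0194161 m = 1.9416 cm.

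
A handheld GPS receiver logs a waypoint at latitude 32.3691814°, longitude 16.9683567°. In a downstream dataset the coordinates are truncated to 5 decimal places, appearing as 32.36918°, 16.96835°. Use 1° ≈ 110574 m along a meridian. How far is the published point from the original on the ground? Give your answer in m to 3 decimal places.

0.645 m

Δlat = 32.3691814 − 32.36918 = +0.0000014°; Δlon = 16.9683567 − 16.96835 = +0.0000067°.
N–S: 0.0000014° × 110574 m/° = 0.154804 m.
East–west at this latitude: 0.0000067° × 110574 × cos 32.3692° ≈ 0.0000067 × 93392.6 = 0.62573 m.
Combined displacement = (0.154804² + 0.62573²)^½ ≈ 0.644595 m.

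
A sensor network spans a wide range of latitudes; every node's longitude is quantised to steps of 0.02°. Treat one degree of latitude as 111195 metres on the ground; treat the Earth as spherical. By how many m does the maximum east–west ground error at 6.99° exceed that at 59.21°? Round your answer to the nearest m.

With a 0.02° grid the true value lies within half a step, ±0.02°/2 = ±0.01°, of the stored one.
At 6.99°: 0.01° × 111195 × cos 6.99° = 0.01 × 111195 × 0.9926 ≈ 1103.7 m.
At 59.21°: 0.01° × 111195 × cos 59.21° = 0.01 × 111195 × 0.5119 ≈ 569.2 m.
Difference: 1103.7 − 569.2 = 534.49 m.

534 m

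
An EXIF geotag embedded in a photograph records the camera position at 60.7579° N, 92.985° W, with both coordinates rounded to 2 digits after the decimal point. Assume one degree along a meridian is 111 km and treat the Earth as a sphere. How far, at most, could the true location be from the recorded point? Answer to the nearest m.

Rounding to 2 decimal places leaves each coordinate within ±0.005° of the true value.
North–south component: 0.005° × 111000 = 555 m.
East–west component at 60.7579°: 0.005° × 111000 × cos 60.7579° ≈ 0.005 × 54223.6 ≈ 271.118 m.
Worst case both components are at the extreme and orthogonal: √(555² + 271.118²) ≈ 617.681 m.

618 m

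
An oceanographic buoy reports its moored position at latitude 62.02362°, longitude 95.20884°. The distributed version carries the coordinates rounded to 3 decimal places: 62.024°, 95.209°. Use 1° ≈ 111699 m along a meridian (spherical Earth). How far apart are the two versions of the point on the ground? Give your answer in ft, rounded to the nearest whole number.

142 ft

Δlat = 62.02362 − 62.024 = -0.00038°; Δlon = 95.20884 − 95.209 = -0.00016°.
North–south shift: -0.00038 × 111699 = -42.4456 m.
E–W at 62.024°: -0.00016° × 111699 × cos 62.024° = -0.00016 × 111699 × 0.4691 ≈ -8.38371 m.
Hypotenuse of the two orthogonal shifts: √(42.4456² + 8.38371²) = 43.2657 m.
Converting: 43.2657 m × 3.2808 ft/m ≈ 141.95 ft.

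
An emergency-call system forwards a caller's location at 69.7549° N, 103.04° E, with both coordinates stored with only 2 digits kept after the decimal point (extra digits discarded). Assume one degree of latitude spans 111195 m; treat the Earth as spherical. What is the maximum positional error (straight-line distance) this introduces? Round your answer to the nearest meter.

1177 meters

Truncating at 2 decimal places can drop up to a full unit in the last place, so each coordinate may be off by as much as 0.01°.
Latitude error → 0.01 × 111195 = 1111.95 m along the meridian.
E–W at 69.7549°: 0.01° × 111195 × cos 69.7549° = 0.01 × 111195 × 0.3460 ≈ 384.776 m.
The two errors are perpendicular, so the maximum displacement is √(1111.95² + 384.776²) ≈ 1176.64 m.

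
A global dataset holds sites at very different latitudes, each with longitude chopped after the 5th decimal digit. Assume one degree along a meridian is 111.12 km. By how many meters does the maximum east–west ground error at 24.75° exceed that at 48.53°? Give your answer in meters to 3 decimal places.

0.273 meters

Truncating at 5 decimal places can drop up to a full unit in the last place, so the longitude may be off by as much as 1e-05°.
Error at 24.75° = 1e-05° × 111120 × cos 24.75° ≈ 1.1112 × 0.9081 = 1.0091 m.
At 48.53°: 1e-05° × 111120 × cos 48.53° = 1e-05 × 111120 × 0.6622 ≈ 0.73587 m.
Difference: 1.0091 − 0.73587 = 0.27326 m.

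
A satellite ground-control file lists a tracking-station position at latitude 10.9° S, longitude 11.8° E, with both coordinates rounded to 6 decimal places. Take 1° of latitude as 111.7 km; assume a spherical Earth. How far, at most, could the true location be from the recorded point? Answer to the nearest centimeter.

8 centimeters

Rounding to 6 decimal places leaves each coordinate within ±5e-07° of the true value.
Latitude error → 5e-07 × 111700 = 0.05585 m along the meridian.
Longitude error → 5e-07 × 111700 × cos 10.9° = 5e-07 × 111700 × 0.9820 ≈ 0.0548424 m.
Combining orthogonally: (0.05585² + 0.0548424²)^½ ≈ 0.0782746 m.
That is 0.0782746 m = 7.8275 cm.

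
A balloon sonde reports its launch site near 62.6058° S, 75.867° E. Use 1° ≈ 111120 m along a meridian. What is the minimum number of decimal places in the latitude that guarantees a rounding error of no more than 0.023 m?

7 decimal places

One degree of latitude covers 111120 m.
With N decimal places the half-ulp bound is 0.5·10⁻ᴺ°, or 0.5·10⁻ᴺ × 111120 m on the ground.
Need 0.5 × 111120 × 10⁻ᴺ ≤ 0.023 → 10⁻ᴺ ≤ 4.140e-07, so N ≥ 6.38.
N = 6 would give 0.0556 m (too coarse); N = 7 gives 0.00556 m ≤ 0.023 m.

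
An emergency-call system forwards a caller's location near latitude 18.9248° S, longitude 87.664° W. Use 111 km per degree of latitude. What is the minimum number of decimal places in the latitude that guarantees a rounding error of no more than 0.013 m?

7

One degree of latitude covers 111000 m.
N decimal places → at most half a unit in the last place, 0.5 × 10⁻ᴺ° = 111000/2 × 10⁻ᴺ m.
Setting 55500 × 10⁻ᴺ ≤ 0.013 gives 10ᴺ ≥ 4.269e+06, i.e. N ≥ 6.63.
At 6 places the error can reach 0.0555 m, but 7 places keeps it to 0.00555 m.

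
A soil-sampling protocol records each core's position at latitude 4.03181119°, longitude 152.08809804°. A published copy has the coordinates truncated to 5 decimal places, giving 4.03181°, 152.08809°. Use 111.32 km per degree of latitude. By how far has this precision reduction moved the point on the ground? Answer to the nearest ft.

3 ft

Δlat = 4.03181119 − 4.03181 = +0.00000119°; Δlon = 152.08809804 − 152.08809 = +0.00000804°.
North–south shift: 0.00000119 × 111320 = 0.132471 m.
E–W at 4.03181°: 0.00000804° × 111320 × cos 4.03181° = 0.00000804 × 111320 × 0.9975 ≈ 0.892798 m.
Hypotenuse of the two orthogonal shifts: √(0.132471² + 0.892798²) = 0.902572 m.
In feet: 0.902572 m ÷ 0.3048 ≈ 2.9612 ft.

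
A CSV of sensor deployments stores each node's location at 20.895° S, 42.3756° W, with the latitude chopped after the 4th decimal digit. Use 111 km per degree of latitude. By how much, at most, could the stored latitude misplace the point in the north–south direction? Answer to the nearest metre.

Truncating at 4 decimal places can drop up to a full unit in the last place, so the latitude may be off by as much as 0.0001°.
Along the meridian that is 0.0001° × 111000 m/° = 11.1 m.

11 metres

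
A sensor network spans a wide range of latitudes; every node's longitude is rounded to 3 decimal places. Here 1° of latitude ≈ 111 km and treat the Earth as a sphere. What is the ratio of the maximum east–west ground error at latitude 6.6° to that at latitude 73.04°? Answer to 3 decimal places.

3.405

Rounding to 3 decimal places leaves the longitude within ±0.0005° of the true value.
At 6.6°: 0.0005° × 111000 × cos 6.6° = 0.0005 × 111000 × 0.9934 ≈ 55.132 m.
At 73.04°: 0.0005° × 111000 × cos 73.04° = 0.0005 × 111000 × 0.2917 ≈ 16.19 m.
Ratio: 55.132 / 16.19 = cos 6.6° / cos 73.04° ≈ 3.4054.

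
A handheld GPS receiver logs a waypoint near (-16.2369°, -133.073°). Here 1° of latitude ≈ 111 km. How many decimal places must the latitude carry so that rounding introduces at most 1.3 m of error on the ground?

5 decimal places

One degree of latitude covers 111000 m.
Rounding to N decimal places gives at most 0.5 × 10⁻ᴺ degrees of error, i.e. 0.5 × 10⁻ᴺ × 111000 m.
Setting 55500 × 10⁻ᴺ ≤ 1.3 gives 10ᴺ ≥ 4.269e+04, i.e. N ≥ 4.63.
N = 4 would give 5.55 m (too coarse); N = 5 gives 0.555 m ≤ 1.3 m.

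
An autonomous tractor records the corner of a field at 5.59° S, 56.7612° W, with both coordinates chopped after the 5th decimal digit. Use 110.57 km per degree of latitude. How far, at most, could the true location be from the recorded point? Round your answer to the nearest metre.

Truncating at 5 decimal places can drop up to a full unit in the last place, so each coordinate may be off by as much as 1e-05°.
N–S: 1e-05° × 110570 m/° = 1.1057 m.
Longitude error → 1e-05 × 110570 × cos 5.59° = 1e-05 × 110570 × 0.9952 ≈ 1.10044 m.
Worst case both components are at the extreme and orthogonal: √(1.1057² + 1.10044²) ≈ 1.55998 m.

2 metres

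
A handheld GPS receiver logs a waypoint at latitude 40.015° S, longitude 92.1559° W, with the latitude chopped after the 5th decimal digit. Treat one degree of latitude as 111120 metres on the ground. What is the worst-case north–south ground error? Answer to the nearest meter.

1 meters

Truncating at 5 decimal places can drop up to a full unit in the last place, so the latitude may be off by as much as 1e-05°.
So the N–S error is at most 1e-05 × 111120 = 1.1112 m.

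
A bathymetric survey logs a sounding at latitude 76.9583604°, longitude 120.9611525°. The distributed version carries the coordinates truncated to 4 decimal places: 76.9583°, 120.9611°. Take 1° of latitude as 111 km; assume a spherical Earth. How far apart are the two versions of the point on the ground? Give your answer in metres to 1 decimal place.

Δlat = 76.9583604 − 76.9583 = +0.0000604°; Δlon = 120.9611525 − 120.9611 = +0.0000525°.
N–S: 0.0000604° × 111000 m/° = 6.7044 m.
East–west at this latitude: 0.0000525° × 111000 × cos 76.9583° ≈ 0.0000525 × 25048.3 = 1.31503 m.
Distance: √(6.7044² + 1.31503²) ≈ 6.83215 m.

6.8 metres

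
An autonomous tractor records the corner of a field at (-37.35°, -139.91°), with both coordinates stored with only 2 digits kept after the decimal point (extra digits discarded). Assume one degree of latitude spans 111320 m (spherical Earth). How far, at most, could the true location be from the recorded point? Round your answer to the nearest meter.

Truncating at 2 decimal places can drop up to a full unit in the last place, so each coordinate may be off by as much as 0.01°.
North–south component: 0.01° × 111320 = 1113.2 m.
Longitude error → 0.01 × 111320 × cos 37.35° = 0.01 × 111320 × 0.7949 ≈ 884.932 m.
Combining orthogonally: (1113.2² + 884.932²)^½ ≈ 1422.08 m.

1422 meters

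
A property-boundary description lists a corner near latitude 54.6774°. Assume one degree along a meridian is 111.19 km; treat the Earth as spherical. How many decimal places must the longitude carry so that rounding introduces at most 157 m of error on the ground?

At 54.6774° one degree of longitude covers 111190 × cos 54.6774° ≈ 111190 × 0.5782 ≈ 64287.8 m.
Rounding to N decimal places gives at most 0.5 × 10⁻ᴺ degrees of error, i.e. 0.5 × 10⁻ᴺ × 64287.8 m.
Need 0.5 × 64287.8 × 10⁻ᴺ ≤ 157 → 10⁻ᴺ ≤ 4.884e-03, so N ≥ 2.31.
N = 2 would give 321 m (too coarse); N = 3 gives 32.1 m ≤ 157 m.

3 decimal places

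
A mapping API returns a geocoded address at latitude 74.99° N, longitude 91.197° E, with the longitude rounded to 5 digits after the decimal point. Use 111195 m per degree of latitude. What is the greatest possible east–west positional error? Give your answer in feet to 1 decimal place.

Rounding to 5 decimal places leaves the longitude within ±5e-06° of the true value.
Parallels shrink by cos φ, so at 74.99° a degree of longitude is 111195 × 0.2590 ≈ 28798.1 m.
East–west error: 5e-06° × 28798.1 m/° ≈ 0.143991 m.
Converting: 0.143991 m × 3.2808 ft/m ≈ 0.47241 ft.

0.5 feet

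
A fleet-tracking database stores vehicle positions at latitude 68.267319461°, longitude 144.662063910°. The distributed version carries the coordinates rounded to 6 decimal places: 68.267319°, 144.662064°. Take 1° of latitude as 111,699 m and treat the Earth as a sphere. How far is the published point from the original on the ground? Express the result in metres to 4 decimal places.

0.0516 metres

The latitude changed by +0.000000461° and the longitude by -0.000000090°.
North–south shift: 0.000000461 × 111699 = 0.0514932 m.
East–west at this latitude: -0.000000090° × 111699 × cos 68.2673° ≈ -0.000000090 × 41359.5 = -0.00372236 m.
Combined displacement = (0.0514932² + 0.00372236²)^½ ≈ 0.0516276 m.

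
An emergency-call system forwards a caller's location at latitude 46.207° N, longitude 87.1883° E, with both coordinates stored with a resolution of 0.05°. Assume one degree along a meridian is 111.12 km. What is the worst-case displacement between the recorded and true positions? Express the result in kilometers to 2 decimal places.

With a 0.05° grid the true value lies within half a step, ±0.05°/2 = ±0.025°, of the stored one.
North–south component: 0.025° × 111120 = 2778 m.
Longitude error → 0.025 × 111120 × cos 46.207° = 0.025 × 111120 × 0.6921 ≈ 1922.53 m.
Worst case both components are at the extreme and orthogonal: √(2778² + 1922.53²) ≈ 3378.37 m.
That is 3378.37 m = 3.3784 km.

3.38 kilometers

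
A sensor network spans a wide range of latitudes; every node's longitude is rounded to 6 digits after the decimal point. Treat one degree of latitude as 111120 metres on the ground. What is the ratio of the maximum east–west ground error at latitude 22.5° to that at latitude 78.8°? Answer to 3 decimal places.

Rounding to 6 decimal places leaves the longitude within ±5e-07° of the true value.
At 22.5°: 5e-07° × 111120 × cos 22.5° = 5e-07 × 111120 × 0.9239 ≈ 0.051331 m.
Error at 78.8° = 5e-07° × 111120 × cos 78.8° ≈ 0.05556 × 0.1942 = 0.010792 m.
Ratio: 0.051331 / 0.010792 = cos 22.5° / cos 78.8° ≈ 4.7565.

4.757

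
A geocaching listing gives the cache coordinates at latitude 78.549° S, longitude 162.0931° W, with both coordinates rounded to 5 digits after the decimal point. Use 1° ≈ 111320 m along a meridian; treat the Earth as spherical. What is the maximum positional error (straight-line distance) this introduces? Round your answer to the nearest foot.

Rounding to 5 decimal places leaves each coordinate within ±5e-06° of the true value.
N–S: 5e-06° × 111320 m/° = 0.5566 m.
Longitude error → 5e-06 × 111320 × cos 78.549° = 5e-06 × 111320 × 0.1985 ≈ 0.110502 m.
Worst case both components are at the extreme and orthogonal: √(0.5566² + 0.110502²) ≈ 0.567463 m.
Converting: 0.567463 m × 3.2808 ft/m ≈ 1.8618 ft.

2 feet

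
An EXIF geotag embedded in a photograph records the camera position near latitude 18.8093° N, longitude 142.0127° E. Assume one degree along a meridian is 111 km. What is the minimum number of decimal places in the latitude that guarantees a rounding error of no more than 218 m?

One degree of latitude covers 111000 m.
N decimal places → at most half a unit in the last place, 0.5 × 10⁻ᴺ° = 111000/2 × 10⁻ᴺ m.
Setting 55500 × 10⁻ᴺ ≤ 218 gives 10ᴺ ≥ 254.6, i.e. N ≥ 2.41.
At 2 places the error can reach 555 m, but 3 places keeps it to 55.5 m.

3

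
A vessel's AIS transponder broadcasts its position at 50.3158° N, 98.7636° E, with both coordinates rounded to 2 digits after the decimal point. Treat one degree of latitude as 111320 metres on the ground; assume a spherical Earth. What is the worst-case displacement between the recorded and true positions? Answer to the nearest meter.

660 meters

Rounding to 2 decimal places leaves each coordinate within ±0.005° of the true value.
N–S: 0.005° × 111320 m/° = 556.6 m.
E–W at 50.3158°: 0.005° × 111320 × cos 50.3158° = 0.005 × 111320 × 0.6386 ≈ 355.42 m.
The two errors are perpendicular, so the maximum displacement is √(556.6² + 355.42²) ≈ 660.399 m.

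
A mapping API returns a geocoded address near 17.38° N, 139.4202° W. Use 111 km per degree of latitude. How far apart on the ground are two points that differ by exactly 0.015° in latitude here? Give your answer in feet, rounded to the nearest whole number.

5463 feet

Along a meridian 0.015° is 0.015 × 111000 = 1665 m.
Converting: 1665 m × 3.2808 ft/m ≈ 5462.6 ft.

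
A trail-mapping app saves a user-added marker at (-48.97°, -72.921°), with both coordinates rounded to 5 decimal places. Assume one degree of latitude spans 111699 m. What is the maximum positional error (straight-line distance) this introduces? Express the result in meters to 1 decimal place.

0.7 meters

Rounding to 5 decimal places leaves each coordinate within ±5e-06° of the true value.
Latitude error → 5e-06 × 111699 = 0.558495 m along the meridian.
E–W at 48.97°: 5e-06° × 111699 × cos 48.97° = 5e-06 × 111699 × 0.6565 ≈ 0.366626 m.
Combining orthogonally: (0.558495² + 0.366626²)^½ ≈ 0.66808 m.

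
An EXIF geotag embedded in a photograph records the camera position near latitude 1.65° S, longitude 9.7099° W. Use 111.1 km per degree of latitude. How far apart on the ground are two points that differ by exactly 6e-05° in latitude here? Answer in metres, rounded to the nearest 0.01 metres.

6.67 metres

Along a meridian 6e-05° is 6e-05 × 111100 = 6.666 m.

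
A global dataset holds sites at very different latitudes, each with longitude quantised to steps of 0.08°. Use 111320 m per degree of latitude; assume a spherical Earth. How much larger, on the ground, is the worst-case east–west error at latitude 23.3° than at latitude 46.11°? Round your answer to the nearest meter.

1003 meters

With a 0.08° grid the true value lies within half a step, ±0.08°/2 = ±0.04°, of the stored one.
Error at 23.3° = 0.04° × 111320 × cos 23.3° ≈ 4452.8 × 0.9184 = 4089.7 m.
At 46.11°: 0.04° × 111320 × cos 46.11° = 0.04 × 111320 × 0.6933 ≈ 3087 m.
Difference: 4089.7 − 3087 = 1002.6 m.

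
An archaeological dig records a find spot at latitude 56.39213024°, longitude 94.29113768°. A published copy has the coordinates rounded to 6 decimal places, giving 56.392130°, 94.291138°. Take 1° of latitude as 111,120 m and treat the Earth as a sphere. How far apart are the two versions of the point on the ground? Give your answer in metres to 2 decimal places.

The latitude changed by +0.00000024° and the longitude by -0.00000032°.
N–S: 0.00000024° × 111120 m/° = 0.0266688 m.
E–W at 56.3921°: -0.00000032° × 111120 × cos 56.3921° = -0.00000032 × 111120 × 0.5535 ≈ -0.0196818 m.
Combined displacement = (0.0266688² + 0.0196818²)^½ ≈ 0.0331451 m.

0.03 metres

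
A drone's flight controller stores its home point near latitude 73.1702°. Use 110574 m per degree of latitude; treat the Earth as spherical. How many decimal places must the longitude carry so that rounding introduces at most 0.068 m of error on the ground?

6 decimal places

At 73.1702° one degree of longitude covers 110574 × cos 73.1702° ≈ 110574 × 0.2895 ≈ 32014.5 m.
With N decimal places the half-ulp bound is 0.5·10⁻ᴺ°, or 0.5·10⁻ᴺ × 32014.5 m on the ground.
Need 0.5 × 32014.5 × 10⁻ᴺ ≤ 0.068 → 10⁻ᴺ ≤ 4.248e-06, so N ≥ 5.37.
At 5 places the error can reach 0.16 m, but 6 places keeps it to 0.016 m.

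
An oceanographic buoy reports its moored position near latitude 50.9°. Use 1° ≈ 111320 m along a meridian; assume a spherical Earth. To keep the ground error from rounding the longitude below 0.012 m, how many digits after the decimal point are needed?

At 50.9° one degree of longitude covers 111320 × cos 50.9° ≈ 111320 × 0.6307 ≈ 70206.8 m.
With N decimal places the half-ulp bound is 0.5·10⁻ᴺ°, or 0.5·10⁻ᴺ × 70206.8 m on the ground.
Setting 35103.4 × 10⁻ᴺ ≤ 0.012 gives 10ᴺ ≥ 2.925e+06, i.e. N ≥ 6.47.
N = 6 would give 0.0351 m (too coarse); N = 7 gives 0.00351 m ≤ 0.012 m.

7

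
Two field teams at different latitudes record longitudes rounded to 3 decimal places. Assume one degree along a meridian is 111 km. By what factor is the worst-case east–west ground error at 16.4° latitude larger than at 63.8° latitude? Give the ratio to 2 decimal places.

Rounding to 3 decimal places leaves the longitude within ±0.0005° of the true value.
Error at 16.4° = 0.0005° × 111000 × cos 16.4° ≈ 55.5 × 0.9593 = 53.242 m.
At 63.8°: 0.0005° × 111000 × cos 63.8° = 0.0005 × 111000 × 0.4415 ≈ 24.504 m.
Ratio: 53.242 / 24.504 = cos 16.4° / cos 63.8° ≈ 2.1728.

2.17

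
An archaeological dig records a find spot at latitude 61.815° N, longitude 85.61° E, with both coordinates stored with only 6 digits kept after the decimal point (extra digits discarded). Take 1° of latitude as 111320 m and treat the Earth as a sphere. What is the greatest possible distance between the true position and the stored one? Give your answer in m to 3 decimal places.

Truncating at 6 decimal places can drop up to a full unit in the last place, so each coordinate may be off by as much as 1e-06°.
Latitude error → 1e-06 × 111320 = 0.11132 m along the meridian.
Longitude error → 1e-06 × 111320 × cos 61.815° = 1e-06 × 111320 × 0.4723 ≈ 0.0525787 m.
The two errors are perpendicular, so the maximum displacement is √(0.11132² + 0.0525787²) ≈ 0.123112 m.

0.123 m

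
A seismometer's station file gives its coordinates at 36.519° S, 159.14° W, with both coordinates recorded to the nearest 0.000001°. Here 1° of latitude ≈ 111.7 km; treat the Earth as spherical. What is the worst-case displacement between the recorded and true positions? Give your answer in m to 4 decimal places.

0.0717 m

Rounding to 6 decimal places leaves each coordinate within ±5e-07° of the true value.
North–south component: 5e-07° × 111700 = 0.05585 m.
E–W at 36.519°: 5e-07° × 111700 × cos 36.519° = 5e-07 × 111700 × 0.8037 ≈ 0.0448844 m.
Combining orthogonally: (0.05585² + 0.0448844²)^½ ≈ 0.0716508 m.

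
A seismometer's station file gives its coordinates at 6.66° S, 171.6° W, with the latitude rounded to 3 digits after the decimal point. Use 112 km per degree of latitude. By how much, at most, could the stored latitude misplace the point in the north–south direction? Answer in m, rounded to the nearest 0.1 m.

Rounding to 3 decimal places leaves the latitude within ±0.0005° of the true value.
Along the meridian that is 0.0005° × 112000 m/° = 56 m.

56.0 m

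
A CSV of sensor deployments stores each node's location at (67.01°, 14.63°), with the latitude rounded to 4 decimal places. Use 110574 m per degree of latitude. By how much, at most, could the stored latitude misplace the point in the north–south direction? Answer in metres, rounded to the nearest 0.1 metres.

Rounding to 4 decimal places leaves the latitude within ±5e-05° of the true value.
So the N–S error is at most 5e-05 × 110574 = 5.5287 m.

5.5 metres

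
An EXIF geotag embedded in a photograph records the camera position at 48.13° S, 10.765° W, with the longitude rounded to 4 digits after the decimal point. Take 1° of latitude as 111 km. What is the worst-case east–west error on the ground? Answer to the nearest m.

Rounding to 4 decimal places leaves the longitude within ±5e-05° of the true value.
At latitude 48.13° a degree of longitude spans 111000 m × cos 48.13° = 111000 × 0.6674 ≈ 74086.1 m.
East–west error: 5e-05° × 74086.1 m/° ≈ 3.70431 m.

4 m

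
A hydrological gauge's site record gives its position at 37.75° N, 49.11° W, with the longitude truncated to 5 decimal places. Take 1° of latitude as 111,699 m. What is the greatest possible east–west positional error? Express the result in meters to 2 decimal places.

Truncating at 5 decimal places can drop up to a full unit in the last place, so the longitude may be off by as much as 1e-05°.
Parallels shrink by cos φ, so at 37.75° a degree of longitude is 111699 × 0.7907 ≈ 88319.2 m.
So at most 1e-05° × 88319.2 ≈ 0.883192 m east–west.

0.88 meters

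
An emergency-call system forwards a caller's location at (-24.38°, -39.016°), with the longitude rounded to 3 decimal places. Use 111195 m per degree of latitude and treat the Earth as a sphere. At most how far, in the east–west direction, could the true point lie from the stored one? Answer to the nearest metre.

Rounding to 3 decimal places leaves the longitude within ±0.0005° of the true value.
At latitude 24.38° a degree of longitude spans 111195 m × cos 24.38° = 111195 × 0.9108 ≈ 101279 m.
Maximum E–W displacement: 0.0005 × 101279 = 50.6397 m.

51 metres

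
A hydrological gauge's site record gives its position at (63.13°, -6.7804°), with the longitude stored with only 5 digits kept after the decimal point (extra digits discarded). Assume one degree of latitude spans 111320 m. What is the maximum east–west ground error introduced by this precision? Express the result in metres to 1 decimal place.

0.5 metres

Truncating at 5 decimal places can drop up to a full unit in the last place, so the longitude may be off by as much as 1e-05°.
Parallels shrink by cos φ, so at 63.13° a degree of longitude is 111320 × 0.4520 ≈ 50313 m.
East–west error: 1e-05° × 50313 m/° ≈ 0.50313 m.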